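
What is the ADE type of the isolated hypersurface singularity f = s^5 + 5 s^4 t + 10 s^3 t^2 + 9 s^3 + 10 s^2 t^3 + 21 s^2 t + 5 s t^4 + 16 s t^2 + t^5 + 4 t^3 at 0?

D_6

The Hessian of f at 0 has rank 0. Corank 2; j^3 = (s + t)*(3*s + 2*t)^2 has shape L^2 M (L != M), so D-series; mu = 6 gives D_6.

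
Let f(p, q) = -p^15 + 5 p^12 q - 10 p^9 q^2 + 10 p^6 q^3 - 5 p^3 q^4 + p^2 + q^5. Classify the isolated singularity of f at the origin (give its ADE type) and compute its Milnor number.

Type A_4, Milnor number mu = 4.

The Hessian of f at 0 is [[2, 0], [0, 0]] with rank 1, so corank 1. A Groebner basis of the Jacobian ideal J(f) in C{p,q} is {q^4, p}; counting standard monomials gives mu = 4. Corank 1: A-series; mu = 4 gives A_4.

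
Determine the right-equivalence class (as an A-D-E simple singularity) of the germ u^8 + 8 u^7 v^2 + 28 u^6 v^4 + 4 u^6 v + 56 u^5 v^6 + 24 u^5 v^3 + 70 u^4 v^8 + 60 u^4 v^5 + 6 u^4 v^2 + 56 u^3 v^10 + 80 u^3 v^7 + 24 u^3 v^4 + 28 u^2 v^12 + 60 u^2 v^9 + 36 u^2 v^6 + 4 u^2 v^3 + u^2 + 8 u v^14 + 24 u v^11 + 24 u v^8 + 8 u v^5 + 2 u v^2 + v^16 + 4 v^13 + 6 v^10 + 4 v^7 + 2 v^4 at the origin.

A_3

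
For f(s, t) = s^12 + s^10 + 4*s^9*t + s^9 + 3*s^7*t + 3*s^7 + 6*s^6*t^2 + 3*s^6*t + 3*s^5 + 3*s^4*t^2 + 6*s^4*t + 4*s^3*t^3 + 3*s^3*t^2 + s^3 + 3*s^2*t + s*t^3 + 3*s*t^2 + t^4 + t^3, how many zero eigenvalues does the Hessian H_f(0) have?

The Hessian at 0 is [[0, 0], [0, 0]] of rank 0; hence corank 2.

2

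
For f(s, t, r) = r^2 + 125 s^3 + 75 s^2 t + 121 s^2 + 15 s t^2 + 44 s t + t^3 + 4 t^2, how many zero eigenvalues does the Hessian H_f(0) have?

1

Hessian at 0 has rank 2.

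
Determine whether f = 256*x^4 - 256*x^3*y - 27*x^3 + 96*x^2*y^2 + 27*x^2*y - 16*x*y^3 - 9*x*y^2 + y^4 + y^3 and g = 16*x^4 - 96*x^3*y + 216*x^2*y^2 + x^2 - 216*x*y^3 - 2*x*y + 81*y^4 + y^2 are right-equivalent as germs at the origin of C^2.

The Hessian of f at 0 is [[0, 0], [0, 0]] with rank 0, so corank 2. A Groebner basis of the Jacobian ideal J(f) in C{x,y} is {y^4, x*y^2 - 11*y^3/36, x^2 - 2*x*y/3 + y^2/9}; counting standard monomials gives mu = 6. Corank 2; j^3 = -(3*x - y)^3 is a perfect cube, so E-series; the 4-jet and mu = 6 give E_6. The Hessian of g at 0 is [[2, -2], [-2, 2]] with rank 1, so corank 1. A Groebner basis of the Jacobian ideal J(g) in C{x,y} is {y^3, x - y}; counting standard monomials gives mu = 3. Corank 1: A-series; mu = 3 gives A_3. f is E_6 but g is A_3, hence not right-equivalent.

No.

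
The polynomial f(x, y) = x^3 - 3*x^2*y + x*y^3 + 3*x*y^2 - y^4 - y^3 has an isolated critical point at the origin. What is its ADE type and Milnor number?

The Hessian of f at 0 has rank 0. Corank 2; j^3 = (x - y)^3 is a perfect cube, so E-series; the 4-jet and mu = 7 give E_7.

Type E7, Milnor number mu = 7.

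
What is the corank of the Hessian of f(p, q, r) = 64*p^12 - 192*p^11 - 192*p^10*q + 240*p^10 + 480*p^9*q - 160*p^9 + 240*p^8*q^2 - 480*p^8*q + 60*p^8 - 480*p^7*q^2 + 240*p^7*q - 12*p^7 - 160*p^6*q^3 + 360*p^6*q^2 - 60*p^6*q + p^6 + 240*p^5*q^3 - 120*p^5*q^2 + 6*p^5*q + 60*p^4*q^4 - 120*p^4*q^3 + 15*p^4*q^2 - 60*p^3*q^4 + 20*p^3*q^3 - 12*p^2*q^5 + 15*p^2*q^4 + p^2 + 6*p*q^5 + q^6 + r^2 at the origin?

Hessian at 0 has rank 2.

1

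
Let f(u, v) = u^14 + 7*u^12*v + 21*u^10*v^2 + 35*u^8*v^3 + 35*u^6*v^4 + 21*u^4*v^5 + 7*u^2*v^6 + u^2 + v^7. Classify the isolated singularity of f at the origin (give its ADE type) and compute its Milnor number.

The Hessian of f at 0 is [[2, 0], [0, 0]] with rank 1, so corank 1. A Groebner basis of the Jacobian ideal J(f) in C{u,v} is {v^6, u}; counting standard monomials gives mu = 6. Corank 1: A-series; mu = 6 gives A_6.

Type A_6, Milnor number mu = 6.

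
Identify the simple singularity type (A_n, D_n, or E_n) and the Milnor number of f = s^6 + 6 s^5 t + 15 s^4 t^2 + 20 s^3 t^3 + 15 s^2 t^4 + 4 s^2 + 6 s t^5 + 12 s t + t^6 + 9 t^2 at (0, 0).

The Hessian of f at 0 is [[8, 12], [12, 18]] with rank 1, so corank 1. A Groebner basis of the Jacobian ideal J(f) in C{s,t} is {t^5, s + 3*t/2}; counting standard monomials gives mu = 5. Corank 1: A-series; mu = 5 gives A_5.

Type A_{5}, Milnor number mu = 5.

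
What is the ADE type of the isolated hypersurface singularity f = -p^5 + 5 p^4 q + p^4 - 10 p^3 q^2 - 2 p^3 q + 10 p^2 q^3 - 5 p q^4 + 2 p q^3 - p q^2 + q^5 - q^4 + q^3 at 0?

D_5

The Hessian of f at 0 is [[0, 0], [0, 0]] with rank 0, so corank 2. A Groebner basis of the Jacobian ideal J(f) in C{p,q} is {p^3 - q^2/4, q^3, p*q - 5*q^2/4}; counting standard monomials gives mu = 5. Corank 2; j^3 = -q^2*(p - q) has shape L^2 M (L != M), so D-series; mu = 5 gives D_5.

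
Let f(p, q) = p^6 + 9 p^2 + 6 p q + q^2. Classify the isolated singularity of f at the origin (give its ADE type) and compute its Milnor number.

Type A_5, Milnor number mu = 5.

The Hessian of f at 0 has rank 1. Corank 1: A-series; mu = 5 gives A_5.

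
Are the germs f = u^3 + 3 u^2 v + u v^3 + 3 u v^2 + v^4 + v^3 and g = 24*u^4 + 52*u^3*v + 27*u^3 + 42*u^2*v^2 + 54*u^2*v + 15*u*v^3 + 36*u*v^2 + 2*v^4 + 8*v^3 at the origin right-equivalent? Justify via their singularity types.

The Hessian of f at 0 has rank 0. Corank 2; j^3 = (u + v)^3 is a perfect cube, so E-series; the 4-jet and mu = 7 give E_7. The Hessian of g at 0 has rank 0. Corank 2; j^3 = (3*u + 2*v)^3 is a perfect cube, so E-series; the 4-jet and mu = 7 give E_7. Both have type E_7, hence right-equivalent.

Yes.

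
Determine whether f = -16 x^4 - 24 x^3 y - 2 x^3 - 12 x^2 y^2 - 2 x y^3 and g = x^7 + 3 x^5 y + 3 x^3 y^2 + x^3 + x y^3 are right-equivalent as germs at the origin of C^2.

Yes.

The Hessian of f at 0 has rank 0. Corank 2; j^3 = -2*x^3 is a perfect cube, so E-series; the 4-jet and mu = 7 give E_7. The Hessian of g at 0 has rank 0. Corank 2; j^3 = x^3 is a perfect cube, so E-series; the 4-jet and mu = 7 give E_7. Both have type E_7, hence right-equivalent.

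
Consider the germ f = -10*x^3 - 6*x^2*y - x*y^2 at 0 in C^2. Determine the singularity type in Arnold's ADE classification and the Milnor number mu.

Type D_{4}, Milnor number mu = 4.

The Hessian of f at 0 has rank 0. Corank 2; j^3 = -x*(10*x^2 + 6*x*y + y^2) splits into three distinct lines over C (the quadratic factor has nonzero discriminant), so D_4.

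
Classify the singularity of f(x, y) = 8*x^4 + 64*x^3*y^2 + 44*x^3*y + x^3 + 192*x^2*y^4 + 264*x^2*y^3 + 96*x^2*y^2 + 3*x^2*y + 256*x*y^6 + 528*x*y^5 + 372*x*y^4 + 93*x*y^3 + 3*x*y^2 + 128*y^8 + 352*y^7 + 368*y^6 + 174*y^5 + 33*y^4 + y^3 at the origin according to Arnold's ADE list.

E7

The Hessian of f at 0 is [[0, 0], [0, 0]] with rank 0, so corank 2. A Groebner basis of the Jacobian ideal J(f) in C{x,y} is {3*x^2/8 + 3*x*y/4 + y^4 + y^3/8 + 3*y^2/8, x^3 - 3*x^2/8 - 3*x*y/4 + 7*y^3/8 - 3*y^2/8, x^2*y + 3*x^2/8 + 3*x*y/4 - 7*y^3/8 + 3*y^2/8, -x^2/4 + x*y^2 - x*y/2 + 11*y^3/12 - y^2/4}; counting standard monomials gives mu = 7. Corank 2; j^3 = (x + y)^3 is a perfect cube, so E-series; the 4-jet and mu = 7 give E_7.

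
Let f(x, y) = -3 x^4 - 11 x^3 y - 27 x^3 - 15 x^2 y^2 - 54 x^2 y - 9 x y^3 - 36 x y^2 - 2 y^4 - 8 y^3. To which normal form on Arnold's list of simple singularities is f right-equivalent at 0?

E7

The Hessian of f at 0 has rank 0. Corank 2; j^3 = -(3*x + 2*y)^3 is a perfect cube, so E-series; the 4-jet and mu = 7 give E_7.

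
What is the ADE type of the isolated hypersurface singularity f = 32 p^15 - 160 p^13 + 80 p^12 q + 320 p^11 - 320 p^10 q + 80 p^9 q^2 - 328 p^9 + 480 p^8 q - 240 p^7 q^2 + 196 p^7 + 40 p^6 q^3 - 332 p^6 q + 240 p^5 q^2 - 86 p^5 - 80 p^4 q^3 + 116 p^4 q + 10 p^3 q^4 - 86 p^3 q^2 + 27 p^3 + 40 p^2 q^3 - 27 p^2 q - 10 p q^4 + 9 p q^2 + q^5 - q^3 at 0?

E8

The Hessian of f at 0 has rank 0. Corank 2; j^3 = (3*p - q)^3 is a perfect cube, so E-series; the 5-jet and mu = 8 give E_8.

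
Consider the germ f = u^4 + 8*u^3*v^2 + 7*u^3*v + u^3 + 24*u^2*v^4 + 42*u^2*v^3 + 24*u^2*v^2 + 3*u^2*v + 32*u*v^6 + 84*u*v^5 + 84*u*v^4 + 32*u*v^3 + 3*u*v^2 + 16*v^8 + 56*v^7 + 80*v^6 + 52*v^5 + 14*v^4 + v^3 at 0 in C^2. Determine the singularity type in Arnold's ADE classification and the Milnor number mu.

Type E_7, Milnor number mu = 7.

The Hessian of f at 0 has rank 0. Corank 2; j^3 = (u + v)^3 is a perfect cube, so E-series; the 4-jet and mu = 7 give E_7.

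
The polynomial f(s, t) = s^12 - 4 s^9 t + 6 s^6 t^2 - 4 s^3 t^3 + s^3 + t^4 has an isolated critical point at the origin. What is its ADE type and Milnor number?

Type E_{6}, Milnor number mu = 6.

The Hessian of f at 0 has rank 0. Corank 2; j^3 = s^3 is a perfect cube, so E-series; the 4-jet and mu = 6 give E_6.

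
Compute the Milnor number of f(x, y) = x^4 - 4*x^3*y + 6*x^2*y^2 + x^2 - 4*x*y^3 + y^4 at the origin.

3

The Hessian of f at 0 has rank 1. Corank 1: A-series; mu = 3 gives A_3.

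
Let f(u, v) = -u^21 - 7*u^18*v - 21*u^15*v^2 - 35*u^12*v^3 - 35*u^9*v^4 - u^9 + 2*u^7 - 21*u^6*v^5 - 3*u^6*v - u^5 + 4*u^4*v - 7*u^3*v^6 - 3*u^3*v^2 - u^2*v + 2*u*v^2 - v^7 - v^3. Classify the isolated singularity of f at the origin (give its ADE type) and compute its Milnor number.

Type D_8, Milnor number mu = 8.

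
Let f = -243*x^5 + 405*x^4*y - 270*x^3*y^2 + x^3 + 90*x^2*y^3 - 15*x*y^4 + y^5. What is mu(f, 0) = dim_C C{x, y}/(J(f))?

The Hessian of f at 0 has rank 0. Corank 2; j^3 = x^3 is a perfect cube, so E-series; the 5-jet and mu = 8 give E_8.

8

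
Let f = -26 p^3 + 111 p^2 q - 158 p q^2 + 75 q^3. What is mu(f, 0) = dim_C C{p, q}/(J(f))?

The Hessian of f at 0 is [[0, 0], [0, 0]] with rank 0, so corank 2. A Groebner basis of the Jacobian ideal J(f) in C{p,q} is {q^3, p^2 - 11*q^2/3, p*q - 2*q^2}; counting standard monomials gives mu = 4. Corank 2; j^3 = -(2*p - 3*q)*(13*p^2 - 36*p*q + 25*q^2) splits into three distinct lines over C (the quadratic factor has nonzero discriminant), so D_4.

4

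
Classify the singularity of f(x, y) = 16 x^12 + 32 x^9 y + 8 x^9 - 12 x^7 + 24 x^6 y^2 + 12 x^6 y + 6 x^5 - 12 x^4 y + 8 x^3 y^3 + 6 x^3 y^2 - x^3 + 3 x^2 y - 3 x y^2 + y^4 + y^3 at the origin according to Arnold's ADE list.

E6

The Hessian of f at 0 has rank 0. Corank 2; j^3 = -(x - y)^3 is a perfect cube, so E-series; the 4-jet and mu = 6 give E_6.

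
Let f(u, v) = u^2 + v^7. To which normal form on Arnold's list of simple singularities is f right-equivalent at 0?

A6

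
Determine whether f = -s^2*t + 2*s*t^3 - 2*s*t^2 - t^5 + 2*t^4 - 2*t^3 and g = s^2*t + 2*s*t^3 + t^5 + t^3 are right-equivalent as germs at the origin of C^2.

Yes.

The Hessian of f at 0 is [[0, 0], [0, 0]] with rank 0, so corank 2. A Groebner basis of the Jacobian ideal J(f) in C{s,t} is {t^3, s^2 + 2*t^2, s*t + t^2}; counting standard monomials gives mu = 4. Corank 2; j^3 = -t*(s^2 + 2*s*t + 2*t^2) splits into three distinct lines over C (the quadratic factor has nonzero discriminant), so D_4. The Hessian of g at 0 is [[0, 0], [0, 0]] with rank 0, so corank 2. A Groebner basis of the Jacobian ideal J(g) in C{s,t} is {t^3, s^2 + 3*t^2, s*t}; counting standard monomials gives mu = 4. Corank 2; j^3 = t*(s^2 + t^2) splits into three distinct lines over C (the quadratic factor has nonzero discriminant), so D_4. Both have type D_4, hence right-equivalent.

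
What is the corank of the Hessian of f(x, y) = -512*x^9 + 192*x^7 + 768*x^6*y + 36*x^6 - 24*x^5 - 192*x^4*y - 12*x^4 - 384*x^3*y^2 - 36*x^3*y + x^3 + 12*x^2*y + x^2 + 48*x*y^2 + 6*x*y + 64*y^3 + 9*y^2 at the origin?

1

Hessian at 0 has rank 1.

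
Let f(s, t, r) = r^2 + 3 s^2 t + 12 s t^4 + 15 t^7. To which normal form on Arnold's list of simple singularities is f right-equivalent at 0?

The Hessian of f at 0 is [[0, 0, 0], [0, 0, 0], [0, 0, 2]] with rank 1, so corank 2. A Groebner basis of the Jacobian ideal J(f) in C{s,t,r} is {-2*s^2/3 + s*t^3, s*t/2 + t^4, s^3, s^2*t, r}; counting standard monomials gives mu = 8. Corank 2; j^3 = 3*s^2*t has shape L^2 M (L != M), so D-series; mu = 8 gives D_8.

D_{8}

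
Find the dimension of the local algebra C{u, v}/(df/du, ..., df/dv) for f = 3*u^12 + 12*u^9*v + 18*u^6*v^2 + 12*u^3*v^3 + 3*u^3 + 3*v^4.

6

The Hessian of f at 0 has rank 0. Corank 2; j^3 = 3*u^3 is a perfect cube, so E-series; the 4-jet and mu = 6 give E_6.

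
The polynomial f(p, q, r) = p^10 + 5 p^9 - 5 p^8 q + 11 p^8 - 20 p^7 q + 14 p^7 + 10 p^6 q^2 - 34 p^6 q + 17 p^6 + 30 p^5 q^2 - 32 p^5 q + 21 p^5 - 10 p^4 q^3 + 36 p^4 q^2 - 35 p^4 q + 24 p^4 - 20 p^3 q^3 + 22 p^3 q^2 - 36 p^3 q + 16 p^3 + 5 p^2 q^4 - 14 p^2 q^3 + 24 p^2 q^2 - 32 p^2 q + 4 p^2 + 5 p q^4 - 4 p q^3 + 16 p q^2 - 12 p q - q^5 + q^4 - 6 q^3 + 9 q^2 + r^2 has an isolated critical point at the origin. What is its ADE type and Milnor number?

Type A4, Milnor number mu = 4.

The Hessian of f at 0 has rank 2. Corank 1: A-series; mu = 4 gives A_4.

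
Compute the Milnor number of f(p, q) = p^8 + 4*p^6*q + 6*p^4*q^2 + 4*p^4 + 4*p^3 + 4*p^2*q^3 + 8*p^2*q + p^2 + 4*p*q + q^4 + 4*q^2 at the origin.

3

The Hessian of f at 0 is [[2, 4], [4, 8]] with rank 1, so corank 1. A Groebner basis of the Jacobian ideal J(f) in C{p,q} is {p^2 + p/2 + q, p*q - p/4 - q/2, p/8 + q^2 + q/4}; counting standard monomials gives mu = 3. Corank 1: A-series; mu = 3 gives A_3.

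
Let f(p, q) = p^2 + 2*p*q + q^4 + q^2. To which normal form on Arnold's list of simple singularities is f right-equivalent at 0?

A3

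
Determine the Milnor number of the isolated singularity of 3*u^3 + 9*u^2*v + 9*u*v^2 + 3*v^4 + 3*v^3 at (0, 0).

6

The Hessian of f at 0 has rank 0. Corank 2; j^3 = 3*(u + v)^3 is a perfect cube, so E-series; the 4-jet and mu = 6 give E_6.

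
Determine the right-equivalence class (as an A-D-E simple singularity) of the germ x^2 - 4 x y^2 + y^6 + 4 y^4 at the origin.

A5

The Hessian of f at 0 has rank 1. Corank 1: A-series; mu = 5 gives A_5.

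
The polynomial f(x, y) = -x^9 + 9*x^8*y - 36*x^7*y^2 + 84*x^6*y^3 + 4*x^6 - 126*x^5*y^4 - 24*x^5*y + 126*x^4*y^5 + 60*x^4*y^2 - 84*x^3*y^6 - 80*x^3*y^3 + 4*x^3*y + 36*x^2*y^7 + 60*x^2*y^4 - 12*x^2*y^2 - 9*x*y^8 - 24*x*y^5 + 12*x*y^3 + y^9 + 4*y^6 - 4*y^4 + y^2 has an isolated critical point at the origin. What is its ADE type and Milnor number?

Type A_8, Milnor number mu = 8.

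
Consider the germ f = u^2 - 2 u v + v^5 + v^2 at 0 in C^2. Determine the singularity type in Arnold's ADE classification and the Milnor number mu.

The Hessian of f at 0 is [[2, -2], [-2, 2]] with rank 1, so corank 1. A Groebner basis of the Jacobian ideal J(f) in C{u,v} is {v^4, u - v}; counting standard monomials gives mu = 4. Corank 1: A-series; mu = 4 gives A_4.

Type A_{4}, Milnor number mu = 4.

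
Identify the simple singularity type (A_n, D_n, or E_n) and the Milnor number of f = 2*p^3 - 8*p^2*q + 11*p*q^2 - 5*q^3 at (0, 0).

Type D_4, Milnor number mu = 4.

The Hessian of f at 0 has rank 0. Corank 2; j^3 = (p - q)*(2*p^2 - 6*p*q + 5*q^2) splits into three distinct lines over C (the quadratic factor has nonzero discriminant), so D_4.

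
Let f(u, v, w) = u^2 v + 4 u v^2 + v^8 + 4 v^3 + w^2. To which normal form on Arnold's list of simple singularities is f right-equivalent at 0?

The Hessian of f at 0 is [[0, 0, 0], [0, 0, 0], [0, 0, 2]] with rank 1, so corank 2. A Groebner basis of the Jacobian ideal J(f) in C{u,v,w} is {u^2/8 + v^7 - v^2/2, u^3 + 8*v^3, u*v + 2*v^2, w}; counting standard monomials gives mu = 9. Corank 2; j^3 = v*(u + 2*v)^2 has shape L^2 M (L != M), so D-series; mu = 9 gives D_9.

D9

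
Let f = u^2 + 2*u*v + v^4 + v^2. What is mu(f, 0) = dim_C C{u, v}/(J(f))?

3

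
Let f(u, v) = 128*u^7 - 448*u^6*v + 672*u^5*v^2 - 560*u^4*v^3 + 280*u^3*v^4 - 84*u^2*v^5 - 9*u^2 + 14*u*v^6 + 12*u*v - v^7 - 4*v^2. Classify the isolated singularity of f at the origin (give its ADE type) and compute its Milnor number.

Type A_6, Milnor number mu = 6.

The Hessian of f at 0 is [[-18, 12], [12, -8]] with rank 1, so corank 1. A Groebner basis of the Jacobian ideal J(f) in C{u,v} is {v^6, u - 2*v/3}; counting standard monomials gives mu = 6. Corank 1: A-series; mu = 6 gives A_6.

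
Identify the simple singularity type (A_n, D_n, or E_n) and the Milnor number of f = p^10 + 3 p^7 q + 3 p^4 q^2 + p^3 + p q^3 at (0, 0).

The Hessian of f at 0 has rank 0. Corank 2; j^3 = p^3 is a perfect cube, so E-series; the 4-jet and mu = 7 give E_7.

Type E_{7}, Milnor number mu = 7.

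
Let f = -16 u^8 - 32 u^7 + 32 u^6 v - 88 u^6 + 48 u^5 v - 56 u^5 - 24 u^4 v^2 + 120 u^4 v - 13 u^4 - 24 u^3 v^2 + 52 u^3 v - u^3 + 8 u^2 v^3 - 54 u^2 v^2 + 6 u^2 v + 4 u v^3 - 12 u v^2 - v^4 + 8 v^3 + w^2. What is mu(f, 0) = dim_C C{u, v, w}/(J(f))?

6

The Hessian of f at 0 is [[0, 0, 0], [0, 0, 0], [0, 0, 2]] with rank 1, so corank 2. A Groebner basis of the Jacobian ideal J(f) in C{u,v,w} is {u^3 - 3*u^2/8 + 3*u*v/2 - 3*v^2/2, u^2*v - u^2/4 + u*v - v^2, -5*u^2/32 + u*v^2 + 5*u*v/8 - 5*v^2/8, -3*u^2/32 + 3*u*v/8 + v^3 - 3*v^2/8, w}; counting standard monomials gives mu = 6. Corank 2; j^3 = -(u - 2*v)^3 is a perfect cube, so E-series; the 4-jet and mu = 6 give E_6.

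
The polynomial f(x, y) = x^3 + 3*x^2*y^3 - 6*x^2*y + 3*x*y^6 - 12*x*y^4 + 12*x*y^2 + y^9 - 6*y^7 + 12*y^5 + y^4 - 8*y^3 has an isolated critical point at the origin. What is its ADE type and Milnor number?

Type E_{6}, Milnor number mu = 6.

The Hessian of f at 0 is [[0, 0], [0, 0]] with rank 0, so corank 2. A Groebner basis of the Jacobian ideal J(f) in C{x,y} is {y^3, x^2 - 4*x*y + 4*y^2}; counting standard monomials gives mu = 6. Corank 2; j^3 = (x - 2*y)^3 is a perfect cube, so E-series; the 4-jet and mu = 6 give E_6.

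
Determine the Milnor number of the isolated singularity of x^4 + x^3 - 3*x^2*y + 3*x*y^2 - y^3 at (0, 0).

The Hessian of f at 0 is [[0, 0], [0, 0]] with rank 0, so corank 2. A Groebner basis of the Jacobian ideal J(f) in C{x,y} is {y^4, x*y^2 - 2*y^3/3, x^2 - 2*x*y + y^2}; counting standard monomials gives mu = 6. Corank 2; j^3 = (x - y)^3 is a perfect cube, so E-series; the 4-jet and mu = 6 give E_6.

6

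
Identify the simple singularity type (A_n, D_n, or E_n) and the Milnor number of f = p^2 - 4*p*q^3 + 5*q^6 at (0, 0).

Type A_{5}, Milnor number mu = 5.

The Hessian of f at 0 is [[2, 0], [0, 0]] with rank 1, so corank 1. A Groebner basis of the Jacobian ideal J(f) in C{p,q} is {p*q^2, -p/2 + q^3, p^2}; counting standard monomials gives mu = 5. Corank 1: A-series; mu = 5 gives A_5.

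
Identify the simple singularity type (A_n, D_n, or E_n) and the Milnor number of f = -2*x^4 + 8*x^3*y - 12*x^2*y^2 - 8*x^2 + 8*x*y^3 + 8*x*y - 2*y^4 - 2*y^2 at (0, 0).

Type A3, Milnor number mu = 3.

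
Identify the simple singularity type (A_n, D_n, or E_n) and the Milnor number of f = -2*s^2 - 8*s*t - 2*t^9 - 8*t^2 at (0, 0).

The Hessian of f at 0 has rank 1. Corank 1: A-series; mu = 8 gives A_8.

Type A_{8}, Milnor number mu = 8.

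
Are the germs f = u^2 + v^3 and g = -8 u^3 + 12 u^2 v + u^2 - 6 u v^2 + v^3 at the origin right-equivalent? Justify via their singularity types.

The Hessian of f at 0 has rank 1. Corank 1: A-series; mu = 2 gives A_2. The Hessian of g at 0 has rank 1. Corank 1: A-series; mu = 2 gives A_2. Both have type A_2, hence right-equivalent.

Yes.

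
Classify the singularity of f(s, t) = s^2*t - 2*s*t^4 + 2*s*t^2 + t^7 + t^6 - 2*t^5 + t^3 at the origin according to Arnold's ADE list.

The Hessian of f at 0 has rank 0. Corank 2; j^3 = t*(s + t)^2 has shape L^2 M (L != M), so D-series; mu = 7 gives D_7.

D_7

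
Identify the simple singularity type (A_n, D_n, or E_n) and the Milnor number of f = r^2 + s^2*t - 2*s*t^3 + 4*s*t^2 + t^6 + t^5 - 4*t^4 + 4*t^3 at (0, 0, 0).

The Hessian of f at 0 is [[0, 0, 0], [0, 0, 0], [0, 0, 2]] with rank 1, so corank 2. A Groebner basis of the Jacobian ideal J(f) in C{s,t,r} is {s^3 - s^2 - 11*s*t^2 - 18*s*t - 32*t^2, s^2*t + s^2/6 + 23*s*t^2/6 + 13*s*t/3 + 8*t^2, -s*t + t^3 - 2*t^2, r}; counting standard monomials gives mu = 7. Corank 2; j^3 = t*(s + 2*t)^2 has shape L^2 M (L != M), so D-series; mu = 7 gives D_7.

Type D_{7}, Milnor number mu = 7.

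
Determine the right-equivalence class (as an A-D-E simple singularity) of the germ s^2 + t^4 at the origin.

A_{3}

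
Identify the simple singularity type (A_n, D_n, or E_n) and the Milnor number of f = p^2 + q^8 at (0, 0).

The Hessian of f at 0 has rank 1. Corank 1: A-series; mu = 7 gives A_7.

Type A_7, Milnor number mu = 7.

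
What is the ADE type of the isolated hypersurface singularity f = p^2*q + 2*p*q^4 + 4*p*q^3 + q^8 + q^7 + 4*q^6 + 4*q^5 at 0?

The Hessian of f at 0 is [[0, 0], [0, 0]] with rank 0, so corank 2. A Groebner basis of the Jacobian ideal J(f) in C{p,q} is {p^2*q^2 - 12*p^2*q/11 + 4*p^2/11 - 32*p*q^2/11 + 80*p*q/11 + 160*q^3/11, 8*p^2*q/33 + p^2/33 + p*q^3 - 10*p*q^2/11 + 64*p*q/33 + 128*q^3/33, p*q + q^4 + 2*q^3, p^3 + 76*p^2*q/33 - 40*p^2/33 + 48*p*q^2/11 - 448*p*q/33 - 896*q^3/33}; counting standard monomials gives mu = 9. Corank 2; j^3 = p^2*q has shape L^2 M (L != M), so D-series; mu = 9 gives D_9.

D_9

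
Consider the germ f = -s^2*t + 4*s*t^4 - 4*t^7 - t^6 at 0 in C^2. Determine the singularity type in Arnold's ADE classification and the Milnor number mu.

Type D_{7}, Milnor number mu = 7.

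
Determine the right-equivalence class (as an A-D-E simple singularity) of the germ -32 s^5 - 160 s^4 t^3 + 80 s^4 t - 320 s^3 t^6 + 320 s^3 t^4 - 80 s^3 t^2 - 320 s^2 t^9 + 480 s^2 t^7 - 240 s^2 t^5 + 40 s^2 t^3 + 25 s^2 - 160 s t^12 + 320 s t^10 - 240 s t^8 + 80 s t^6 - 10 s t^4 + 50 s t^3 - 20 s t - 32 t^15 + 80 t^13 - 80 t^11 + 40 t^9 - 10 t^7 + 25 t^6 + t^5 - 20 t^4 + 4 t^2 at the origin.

A_{4}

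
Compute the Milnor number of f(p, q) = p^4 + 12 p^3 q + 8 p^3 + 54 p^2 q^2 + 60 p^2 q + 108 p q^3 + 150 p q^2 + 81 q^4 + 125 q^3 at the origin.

6

The Hessian of f at 0 has rank 0. Corank 2; j^3 = (2*p + 5*q)^3 is a perfect cube, so E-series; the 4-jet and mu = 6 give E_6.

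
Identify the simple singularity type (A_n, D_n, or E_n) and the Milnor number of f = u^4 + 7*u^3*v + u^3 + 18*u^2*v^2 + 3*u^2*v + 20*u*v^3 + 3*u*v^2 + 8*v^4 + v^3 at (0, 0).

The Hessian of f at 0 has rank 0. Corank 2; j^3 = (u + v)^3 is a perfect cube, so E-series; the 4-jet and mu = 7 give E_7.

Type E_{7}, Milnor number mu = 7.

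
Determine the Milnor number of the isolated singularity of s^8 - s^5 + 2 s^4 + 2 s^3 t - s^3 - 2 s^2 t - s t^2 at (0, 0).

9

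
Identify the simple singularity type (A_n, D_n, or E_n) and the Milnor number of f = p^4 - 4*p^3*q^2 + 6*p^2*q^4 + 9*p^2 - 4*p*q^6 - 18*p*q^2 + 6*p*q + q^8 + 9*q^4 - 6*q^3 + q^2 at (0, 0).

Type A_3, Milnor number mu = 3.

The Hessian of f at 0 is [[18, 6], [6, 2]] with rank 1, so corank 1. A Groebner basis of the Jacobian ideal J(f) in C{p,q} is {p^2 - p/9 - q/27, p*q + p/3 + q/9, -p + q^2 - q/3}; counting standard monomials gives mu = 3. Corank 1: A-series; mu = 3 gives A_3.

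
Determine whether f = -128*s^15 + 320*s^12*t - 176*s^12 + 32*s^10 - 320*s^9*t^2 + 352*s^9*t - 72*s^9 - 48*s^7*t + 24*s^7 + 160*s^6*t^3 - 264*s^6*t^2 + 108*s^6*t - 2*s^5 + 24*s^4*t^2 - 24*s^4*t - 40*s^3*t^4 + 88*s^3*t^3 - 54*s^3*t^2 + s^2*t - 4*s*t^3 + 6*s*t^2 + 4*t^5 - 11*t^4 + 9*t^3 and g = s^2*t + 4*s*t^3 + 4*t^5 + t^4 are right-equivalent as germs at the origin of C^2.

Yes.

The Hessian of f at 0 has rank 0. Corank 2; j^3 = t*(s + 3*t)^2 has shape L^2 M (L != M), so D-series; mu = 5 gives D_5. The Hessian of g at 0 has rank 0. Corank 2; j^3 = s^2*t has shape L^2 M (L != M), so D-series; mu = 5 gives D_5. Both have type D_5, hence right-equivalent.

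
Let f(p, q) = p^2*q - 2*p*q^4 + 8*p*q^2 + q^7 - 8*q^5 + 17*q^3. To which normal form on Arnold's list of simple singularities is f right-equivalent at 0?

D_{4}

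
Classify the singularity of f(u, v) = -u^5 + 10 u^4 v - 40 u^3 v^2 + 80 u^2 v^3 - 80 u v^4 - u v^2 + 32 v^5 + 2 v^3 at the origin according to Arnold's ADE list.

The Hessian of f at 0 has rank 0. Corank 2; j^3 = -v^2*(u - 2*v) has shape L^2 M (L != M), so D-series; mu = 6 gives D_6.

D6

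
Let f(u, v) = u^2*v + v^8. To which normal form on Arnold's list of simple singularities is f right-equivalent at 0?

The Hessian of f at 0 has rank 0. Corank 2; j^3 = u^2*v has shape L^2 M (L != M), so D-series; mu = 9 gives D_9.

D_{9}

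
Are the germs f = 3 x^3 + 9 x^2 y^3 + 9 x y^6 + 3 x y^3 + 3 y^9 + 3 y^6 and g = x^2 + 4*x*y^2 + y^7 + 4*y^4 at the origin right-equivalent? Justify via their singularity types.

No.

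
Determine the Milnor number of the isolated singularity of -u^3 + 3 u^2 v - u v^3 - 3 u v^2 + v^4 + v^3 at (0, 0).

The Hessian of f at 0 has rank 0. Corank 2; j^3 = -(u - v)^3 is a perfect cube, so E-series; the 4-jet and mu = 7 give E_7.

7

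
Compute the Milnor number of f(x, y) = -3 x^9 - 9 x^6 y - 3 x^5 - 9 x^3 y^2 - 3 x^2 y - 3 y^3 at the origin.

4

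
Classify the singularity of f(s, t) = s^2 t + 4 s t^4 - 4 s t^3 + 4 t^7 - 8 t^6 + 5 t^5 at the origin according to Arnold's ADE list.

D_{6}

The Hessian of f at 0 has rank 0. Corank 2; j^3 = s^2*t has shape L^2 M (L != M), so D-series; mu = 6 gives D_6.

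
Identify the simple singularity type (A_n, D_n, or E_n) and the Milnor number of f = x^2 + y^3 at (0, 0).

The Hessian of f at 0 has rank 1. Corank 1: A-series; mu = 2 gives A_2.

Type A_{2}, Milnor number mu = 2.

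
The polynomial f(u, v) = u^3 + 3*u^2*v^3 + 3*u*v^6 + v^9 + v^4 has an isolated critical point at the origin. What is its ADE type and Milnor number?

Type E_{6}, Milnor number mu = 6.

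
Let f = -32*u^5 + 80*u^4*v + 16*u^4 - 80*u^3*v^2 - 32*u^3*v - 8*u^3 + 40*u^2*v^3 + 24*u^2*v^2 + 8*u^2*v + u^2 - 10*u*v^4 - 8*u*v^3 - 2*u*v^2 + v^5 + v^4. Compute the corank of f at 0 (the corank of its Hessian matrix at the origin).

The Hessian at 0 is [[2, 0], [0, 0]] of rank 1; hence corank 1.

1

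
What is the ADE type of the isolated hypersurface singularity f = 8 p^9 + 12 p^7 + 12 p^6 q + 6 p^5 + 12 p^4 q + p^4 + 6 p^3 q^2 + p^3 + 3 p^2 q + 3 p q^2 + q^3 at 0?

E_{6}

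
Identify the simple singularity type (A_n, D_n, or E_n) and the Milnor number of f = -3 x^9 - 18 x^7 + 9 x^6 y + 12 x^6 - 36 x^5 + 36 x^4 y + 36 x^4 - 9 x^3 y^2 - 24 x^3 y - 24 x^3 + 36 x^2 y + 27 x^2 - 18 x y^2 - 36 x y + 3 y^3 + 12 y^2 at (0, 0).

Type A2, Milnor number mu = 2.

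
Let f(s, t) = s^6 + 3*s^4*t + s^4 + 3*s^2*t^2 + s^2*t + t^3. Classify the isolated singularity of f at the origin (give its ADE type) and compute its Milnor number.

Type D_4, Milnor number mu = 4.

The Hessian of f at 0 has rank 0. Corank 2; j^3 = t*(s^2 + t^2) splits into three distinct lines over C (the quadratic factor has nonzero discriminant), so D_4.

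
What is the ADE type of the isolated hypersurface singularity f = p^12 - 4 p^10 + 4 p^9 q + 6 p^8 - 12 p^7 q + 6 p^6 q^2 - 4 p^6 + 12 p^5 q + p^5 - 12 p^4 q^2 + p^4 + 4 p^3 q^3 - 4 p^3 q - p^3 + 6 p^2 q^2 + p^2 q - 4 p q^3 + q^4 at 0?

D_{5}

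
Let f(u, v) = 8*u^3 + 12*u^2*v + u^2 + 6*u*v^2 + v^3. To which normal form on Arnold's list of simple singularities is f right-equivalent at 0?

A_2

The Hessian of f at 0 is [[2, 0], [0, 0]] with rank 1, so corank 1. A Groebner basis of the Jacobian ideal J(f) in C{u,v} is {v^2, u}; counting standard monomials gives mu = 2. Corank 1: A-series; mu = 2 gives A_2.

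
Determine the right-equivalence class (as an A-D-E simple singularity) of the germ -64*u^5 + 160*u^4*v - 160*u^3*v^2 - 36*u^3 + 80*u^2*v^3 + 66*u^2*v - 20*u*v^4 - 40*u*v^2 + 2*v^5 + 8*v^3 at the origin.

D6

The Hessian of f at 0 has rank 0. Corank 2; j^3 = -2*(2*u - v)*(3*u - 2*v)^2 has shape L^2 M (L != M), so D-series; mu = 6 gives D_6.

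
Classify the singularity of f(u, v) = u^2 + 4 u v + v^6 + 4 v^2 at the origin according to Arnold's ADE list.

The Hessian of f at 0 is [[2, 4], [4, 8]] with rank 1, so corank 1. A Groebner basis of the Jacobian ideal J(f) in C{u,v} is {v^5, u + 2*v}; counting standard monomials gives mu = 5. Corank 1: A-series; mu = 5 gives A_5.

A_{5}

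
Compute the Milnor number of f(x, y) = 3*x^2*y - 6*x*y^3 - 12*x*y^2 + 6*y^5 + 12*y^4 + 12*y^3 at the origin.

6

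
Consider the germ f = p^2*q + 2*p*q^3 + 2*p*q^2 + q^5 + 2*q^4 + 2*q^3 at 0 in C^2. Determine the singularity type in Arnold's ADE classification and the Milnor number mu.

The Hessian of f at 0 has rank 0. Corank 2; j^3 = q*(p^2 + 2*p*q + 2*q^2) splits into three distinct lines over C (the quadratic factor has nonzero discriminant), so D_4.

Type D4, Milnor number mu = 4.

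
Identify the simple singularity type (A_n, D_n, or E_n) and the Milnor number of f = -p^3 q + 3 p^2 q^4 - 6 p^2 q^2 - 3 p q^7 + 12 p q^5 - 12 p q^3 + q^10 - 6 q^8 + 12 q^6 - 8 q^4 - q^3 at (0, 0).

The Hessian of f at 0 is [[0, 0], [0, 0]] with rank 0, so corank 2. A Groebner basis of the Jacobian ideal J(f) in C{p,q} is {p^3 - 12*p*q^2 + 3*q^2, p^2*q + 4*p*q^2, q^3}; counting standard monomials gives mu = 7. Corank 2; j^3 = -q^3 is a perfect cube, so E-series; the 4-jet and mu = 7 give E_7.

Type E7, Milnor number mu = 7.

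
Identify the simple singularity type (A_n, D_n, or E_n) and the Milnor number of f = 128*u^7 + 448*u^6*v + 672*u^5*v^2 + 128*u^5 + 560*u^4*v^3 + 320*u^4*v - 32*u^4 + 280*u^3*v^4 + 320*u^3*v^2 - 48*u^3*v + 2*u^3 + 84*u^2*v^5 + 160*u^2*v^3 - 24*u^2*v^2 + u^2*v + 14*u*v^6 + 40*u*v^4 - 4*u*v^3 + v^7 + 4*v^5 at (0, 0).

Type D8, Milnor number mu = 8.

The Hessian of f at 0 has rank 0. Corank 2; j^3 = u^2*(2*u + v) has shape L^2 M (L != M), so D-series; mu = 8 gives D_8.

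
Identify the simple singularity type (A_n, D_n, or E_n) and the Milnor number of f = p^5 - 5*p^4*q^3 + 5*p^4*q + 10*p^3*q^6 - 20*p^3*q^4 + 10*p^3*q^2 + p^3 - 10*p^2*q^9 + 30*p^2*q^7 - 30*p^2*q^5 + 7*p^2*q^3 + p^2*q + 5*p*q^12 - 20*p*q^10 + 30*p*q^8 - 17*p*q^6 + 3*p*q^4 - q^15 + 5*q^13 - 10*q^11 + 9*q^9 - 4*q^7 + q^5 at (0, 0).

The Hessian of f at 0 has rank 0. Corank 2; j^3 = p^2*(p + q) has shape L^2 M (L != M), so D-series; mu = 6 gives D_6.

Type D_{6}, Milnor number mu = 6.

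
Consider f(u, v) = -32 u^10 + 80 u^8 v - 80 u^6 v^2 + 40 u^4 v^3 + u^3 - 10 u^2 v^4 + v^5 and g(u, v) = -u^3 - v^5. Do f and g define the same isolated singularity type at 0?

Yes.

The Hessian of f at 0 has rank 0. Corank 2; j^3 = u^3 is a perfect cube, so E-series; the 5-jet and mu = 8 give E_8. The Hessian of g at 0 has rank 0. Corank 2; j^3 = -u^3 is a perfect cube, so E-series; the 5-jet and mu = 8 give E_8. Both have type E_8, hence right-equivalent.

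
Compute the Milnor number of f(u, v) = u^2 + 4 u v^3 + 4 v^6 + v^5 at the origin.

4

The Hessian of f at 0 has rank 1. Corank 1: A-series; mu = 4 gives A_4.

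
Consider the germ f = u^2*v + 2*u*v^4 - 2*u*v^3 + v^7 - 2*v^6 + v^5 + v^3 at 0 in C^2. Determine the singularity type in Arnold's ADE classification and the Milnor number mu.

Type D_4, Milnor number mu = 4.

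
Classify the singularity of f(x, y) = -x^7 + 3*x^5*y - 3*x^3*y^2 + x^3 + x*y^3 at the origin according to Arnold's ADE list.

E_{7}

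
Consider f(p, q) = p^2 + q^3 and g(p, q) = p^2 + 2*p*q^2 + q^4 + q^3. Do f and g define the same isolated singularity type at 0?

Yes.

The Hessian of f at 0 is [[2, 0], [0, 0]] with rank 1, so corank 1. A Groebner basis of the Jacobian ideal J(f) in C{p,q} is {q^2, p}; counting standard monomials gives mu = 2. Corank 1: A-series; mu = 2 gives A_2. The Hessian of g at 0 is [[2, 0], [0, 0]] with rank 1, so corank 1. A Groebner basis of the Jacobian ideal J(g) in C{p,q} is {q^2, p}; counting standard monomials gives mu = 2. Corank 1: A-series; mu = 2 gives A_2. Both have type A_2, hence right-equivalent.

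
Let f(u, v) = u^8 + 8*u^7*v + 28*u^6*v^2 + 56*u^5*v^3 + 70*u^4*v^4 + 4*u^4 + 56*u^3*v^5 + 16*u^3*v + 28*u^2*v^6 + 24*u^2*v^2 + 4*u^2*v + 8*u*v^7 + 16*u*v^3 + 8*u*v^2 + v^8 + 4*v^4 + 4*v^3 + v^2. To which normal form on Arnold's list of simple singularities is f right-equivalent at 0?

The Hessian of f at 0 has rank 1. Corank 1: A-series; mu = 7 gives A_7.

A_7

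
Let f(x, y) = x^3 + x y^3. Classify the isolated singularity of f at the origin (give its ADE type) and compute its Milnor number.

The Hessian of f at 0 has rank 0. Corank 2; j^3 = x^3 is a perfect cube, so E-series; the 4-jet and mu = 7 give E_7.

Type E7, Milnor number mu = 7.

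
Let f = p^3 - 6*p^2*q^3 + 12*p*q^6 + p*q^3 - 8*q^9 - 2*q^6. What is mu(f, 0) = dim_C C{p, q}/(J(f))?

The Hessian of f at 0 has rank 0. Corank 2; j^3 = p^3 is a perfect cube, so E-series; the 4-jet and mu = 7 give E_7.

7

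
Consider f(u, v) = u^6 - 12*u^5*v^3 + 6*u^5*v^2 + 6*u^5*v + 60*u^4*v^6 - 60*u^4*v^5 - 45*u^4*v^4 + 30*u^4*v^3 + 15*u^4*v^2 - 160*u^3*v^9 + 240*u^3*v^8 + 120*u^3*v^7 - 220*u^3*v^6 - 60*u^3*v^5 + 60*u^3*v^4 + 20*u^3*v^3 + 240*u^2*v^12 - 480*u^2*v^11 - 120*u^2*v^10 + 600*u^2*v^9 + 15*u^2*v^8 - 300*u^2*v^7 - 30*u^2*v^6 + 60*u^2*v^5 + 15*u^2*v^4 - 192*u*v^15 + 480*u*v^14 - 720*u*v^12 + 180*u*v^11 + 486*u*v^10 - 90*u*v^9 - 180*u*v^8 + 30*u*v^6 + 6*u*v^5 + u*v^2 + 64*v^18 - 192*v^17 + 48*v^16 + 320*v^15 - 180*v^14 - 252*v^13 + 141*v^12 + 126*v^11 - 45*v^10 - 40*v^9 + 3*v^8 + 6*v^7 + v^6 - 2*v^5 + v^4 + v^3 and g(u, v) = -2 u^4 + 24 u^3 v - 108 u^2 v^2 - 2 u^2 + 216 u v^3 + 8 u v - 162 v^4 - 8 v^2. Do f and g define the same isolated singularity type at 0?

No.

The Hessian of f at 0 is [[0, 0], [0, 0]] with rank 0, so corank 2. A Groebner basis of the Jacobian ideal J(f) in C{u,v} is {u^5 + v^2/6, v^3, u*v + v^2}; counting standard monomials gives mu = 7. Corank 2; j^3 = v^2*(u + v) has shape L^2 M (L != M), so D-series; mu = 7 gives D_7. The Hessian of g at 0 is [[-4, 8], [8, -16]] with rank 1, so corank 1. A Groebner basis of the Jacobian ideal J(g) in C{u,v} is {v^3, u - 2*v}; counting standard monomials gives mu = 3. Corank 1: A-series; mu = 3 gives A_3. f is D_7 but g is A_3, hence not right-equivalent.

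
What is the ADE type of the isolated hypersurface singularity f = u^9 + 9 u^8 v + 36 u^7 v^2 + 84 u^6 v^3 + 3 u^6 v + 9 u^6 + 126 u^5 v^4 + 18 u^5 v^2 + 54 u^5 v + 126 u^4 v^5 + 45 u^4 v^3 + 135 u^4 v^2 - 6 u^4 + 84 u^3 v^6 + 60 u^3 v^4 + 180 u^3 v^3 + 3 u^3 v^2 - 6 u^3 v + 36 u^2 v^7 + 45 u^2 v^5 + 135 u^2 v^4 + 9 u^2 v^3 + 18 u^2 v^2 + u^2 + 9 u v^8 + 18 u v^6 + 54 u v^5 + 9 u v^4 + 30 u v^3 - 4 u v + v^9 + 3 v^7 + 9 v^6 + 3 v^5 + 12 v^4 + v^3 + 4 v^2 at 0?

The Hessian of f at 0 is [[2, -4], [-4, 8]] with rank 1, so corank 1. A Groebner basis of the Jacobian ideal J(f) in C{u,v} is {v^2, u - 2*v}; counting standard monomials gives mu = 2. Corank 1: A-series; mu = 2 gives A_2.

A_2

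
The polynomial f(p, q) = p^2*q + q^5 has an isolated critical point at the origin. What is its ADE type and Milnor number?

Type D_{6}, Milnor number mu = 6.

The Hessian of f at 0 has rank 0. Corank 2; j^3 = p^2*q has shape L^2 M (L != M), so D-series; mu = 6 gives D_6.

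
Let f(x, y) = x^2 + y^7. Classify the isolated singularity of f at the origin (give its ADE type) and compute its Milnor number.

The Hessian of f at 0 is [[2, 0], [0, 0]] with rank 1, so corank 1. A Groebner basis of the Jacobian ideal J(f) in C{x,y} is {y^6, x}; counting standard monomials gives mu = 6. Corank 1: A-series; mu = 6 gives A_6.

Type A_{6}, Milnor number mu = 6.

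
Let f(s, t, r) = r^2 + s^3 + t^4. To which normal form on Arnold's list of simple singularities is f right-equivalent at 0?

The Hessian of f at 0 has rank 1. Corank 2; j^3 = s^3 is a perfect cube, so E-series; the 4-jet and mu = 6 give E_6.

E_{6}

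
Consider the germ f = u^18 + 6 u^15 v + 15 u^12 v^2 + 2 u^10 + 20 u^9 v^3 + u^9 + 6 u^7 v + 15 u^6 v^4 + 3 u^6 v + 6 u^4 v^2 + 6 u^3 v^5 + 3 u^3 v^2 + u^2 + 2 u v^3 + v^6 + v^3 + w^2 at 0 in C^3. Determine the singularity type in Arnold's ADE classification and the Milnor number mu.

Type A_{2}, Milnor number mu = 2.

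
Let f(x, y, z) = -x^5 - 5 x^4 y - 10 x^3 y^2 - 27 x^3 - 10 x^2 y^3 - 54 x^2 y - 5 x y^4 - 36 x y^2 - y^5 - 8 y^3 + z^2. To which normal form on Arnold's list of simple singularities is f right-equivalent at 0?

The Hessian of f at 0 has rank 1. Corank 2; j^3 = -(3*x + 2*y)^3 is a perfect cube, so E-series; the 5-jet and mu = 8 give E_8.

E_8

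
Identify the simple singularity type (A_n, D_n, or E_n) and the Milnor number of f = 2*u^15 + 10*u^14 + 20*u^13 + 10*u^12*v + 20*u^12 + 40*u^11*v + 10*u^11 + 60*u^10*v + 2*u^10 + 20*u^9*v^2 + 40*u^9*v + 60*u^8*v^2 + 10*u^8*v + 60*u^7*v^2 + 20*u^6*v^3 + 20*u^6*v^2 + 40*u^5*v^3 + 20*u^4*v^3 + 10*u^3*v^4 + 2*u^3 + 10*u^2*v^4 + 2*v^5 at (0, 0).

Type E_8, Milnor number mu = 8.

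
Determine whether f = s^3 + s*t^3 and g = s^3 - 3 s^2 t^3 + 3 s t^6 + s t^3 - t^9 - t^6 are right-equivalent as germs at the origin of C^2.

Yes.

The Hessian of f at 0 is [[0, 0], [0, 0]] with rank 0, so corank 2. A Groebner basis of the Jacobian ideal J(f) in C{s,t} is {s^3, s*t^2, 3*s^2 + t^3}; counting standard monomials gives mu = 7. Corank 2; j^3 = s^3 is a perfect cube, so E-series; the 4-jet and mu = 7 give E_7. The Hessian of g at 0 is [[0, 0], [0, 0]] with rank 0, so corank 2. A Groebner basis of the Jacobian ideal J(g) in C{s,t} is {s^3, s*t^2, 3*s^2 + t^3}; counting standard monomials gives mu = 7. Corank 2; j^3 = s^3 is a perfect cube, so E-series; the 4-jet and mu = 7 give E_7. Both have type E_7, hence right-equivalent.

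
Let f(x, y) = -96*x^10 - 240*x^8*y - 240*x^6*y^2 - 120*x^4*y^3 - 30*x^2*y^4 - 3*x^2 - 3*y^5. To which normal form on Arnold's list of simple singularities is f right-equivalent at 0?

The Hessian of f at 0 is [[-6, 0], [0, 0]] with rank 1, so corank 1. A Groebner basis of the Jacobian ideal J(f) in C{x,y} is {y^4, x}; counting standard monomials gives mu = 4. Corank 1: A-series; mu = 4 gives A_4.

A_{4}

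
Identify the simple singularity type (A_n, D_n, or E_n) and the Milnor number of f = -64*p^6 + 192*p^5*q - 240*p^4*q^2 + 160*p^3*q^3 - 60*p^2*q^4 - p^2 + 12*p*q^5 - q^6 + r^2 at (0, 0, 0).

The Hessian of f at 0 is [[-2, 0, 0], [0, 0, 0], [0, 0, 2]] with rank 2, so corank 1. A Groebner basis of the Jacobian ideal J(f) in C{p,q,r} is {q^5, p, r}; counting standard monomials gives mu = 5. Corank 1: A-series; mu = 5 gives A_5.

Type A5, Milnor number mu = 5.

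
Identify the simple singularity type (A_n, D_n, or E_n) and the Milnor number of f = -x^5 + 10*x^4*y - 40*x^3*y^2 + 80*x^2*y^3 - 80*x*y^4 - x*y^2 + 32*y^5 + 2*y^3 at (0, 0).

Type D_6, Milnor number mu = 6.

The Hessian of f at 0 has rank 0. Corank 2; j^3 = -y^2*(x - 2*y) has shape L^2 M (L != M), so D-series; mu = 6 gives D_6.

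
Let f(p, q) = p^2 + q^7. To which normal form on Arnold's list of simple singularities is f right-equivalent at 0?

A6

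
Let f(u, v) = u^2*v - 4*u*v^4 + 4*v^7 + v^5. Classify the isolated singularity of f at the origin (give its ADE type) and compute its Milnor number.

Type D_6, Milnor number mu = 6.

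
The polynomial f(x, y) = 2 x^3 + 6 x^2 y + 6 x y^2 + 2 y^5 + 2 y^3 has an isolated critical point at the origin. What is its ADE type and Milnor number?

The Hessian of f at 0 has rank 0. Corank 2; j^3 = 2*(x + y)^3 is a perfect cube, so E-series; the 5-jet and mu = 8 give E_8.

Type E_8, Milnor number mu = 8.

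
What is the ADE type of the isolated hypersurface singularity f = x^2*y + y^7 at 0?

D_8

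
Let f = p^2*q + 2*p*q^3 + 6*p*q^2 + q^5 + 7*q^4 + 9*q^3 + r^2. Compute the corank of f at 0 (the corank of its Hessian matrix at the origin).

Hessian at 0 has rank 1.

2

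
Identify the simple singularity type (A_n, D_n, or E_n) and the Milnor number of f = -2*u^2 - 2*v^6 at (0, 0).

Type A_{5}, Milnor number mu = 5.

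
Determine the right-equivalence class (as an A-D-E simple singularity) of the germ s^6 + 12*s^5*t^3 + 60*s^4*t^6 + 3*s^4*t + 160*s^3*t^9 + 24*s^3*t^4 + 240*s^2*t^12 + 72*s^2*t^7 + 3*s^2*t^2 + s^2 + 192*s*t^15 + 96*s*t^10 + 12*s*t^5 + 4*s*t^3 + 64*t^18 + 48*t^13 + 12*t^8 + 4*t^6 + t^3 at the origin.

A_{2}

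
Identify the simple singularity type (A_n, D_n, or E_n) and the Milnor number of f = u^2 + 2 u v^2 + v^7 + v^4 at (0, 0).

Type A_{6}, Milnor number mu = 6.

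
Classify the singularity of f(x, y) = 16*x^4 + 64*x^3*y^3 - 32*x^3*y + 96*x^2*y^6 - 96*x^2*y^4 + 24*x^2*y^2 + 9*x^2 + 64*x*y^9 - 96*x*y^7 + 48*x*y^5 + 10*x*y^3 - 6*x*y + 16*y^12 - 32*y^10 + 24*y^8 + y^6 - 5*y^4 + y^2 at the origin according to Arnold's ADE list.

The Hessian of f at 0 has rank 1. Corank 1: A-series; mu = 3 gives A_3.

A_3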